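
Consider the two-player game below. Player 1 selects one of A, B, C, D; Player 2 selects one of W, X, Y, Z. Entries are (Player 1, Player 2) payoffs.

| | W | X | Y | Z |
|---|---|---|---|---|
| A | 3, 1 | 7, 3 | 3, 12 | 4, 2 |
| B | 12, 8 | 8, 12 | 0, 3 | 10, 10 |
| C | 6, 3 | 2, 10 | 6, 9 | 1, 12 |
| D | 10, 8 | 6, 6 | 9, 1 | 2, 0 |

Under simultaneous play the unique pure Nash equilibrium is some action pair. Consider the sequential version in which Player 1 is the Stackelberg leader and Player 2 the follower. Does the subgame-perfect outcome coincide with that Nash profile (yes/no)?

Work backward from Player 2's decision.
- A: Player 2 compares 1, 3, 12, 2 and picks Y; Player 1 would get 3.
- B: Player 2 compares 8, 12, 3, 10 and picks X; Player 1 would get 8.
- C: Player 2 compares 3, 10, 9, 12 and picks Z; Player 1 would get 1.
- D: Player 2 compares 8, 6, 1, 0 and picks W; Player 1 would get 10.
Among 3, 8, 1, 10, the best is 10 at D. Subgame-perfect outcome: (D, W) with payoffs (10, 8).
Now find the simultaneous Nash equilibrium.
Player 1's best replies: W→B; X→B; Y→D; Z→B.
Player 2's best replies: A→Y; B→X; C→Z; D→W.
The unique mutual best reply is (B, X), giving (8, 12).
Sequential outcome (D, W) differs from the Nash profile (B, X).

no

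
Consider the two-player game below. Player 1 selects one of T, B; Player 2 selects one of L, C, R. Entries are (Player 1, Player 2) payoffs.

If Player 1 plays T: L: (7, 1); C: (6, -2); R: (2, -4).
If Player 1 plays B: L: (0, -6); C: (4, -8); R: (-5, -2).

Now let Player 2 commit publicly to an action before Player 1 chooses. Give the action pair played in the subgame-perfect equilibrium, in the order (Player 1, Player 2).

(T, L)

Player 1 best-responds to each possible Player 2 move:
- L: Player 1 compares 7, 0 and picks T; Player 2 would get 1.
- C: Player 1 compares 6, 4 and picks T; Player 2 would get -2.
- R: Player 1 compares 2, -5 and picks T; Player 2 would get -4.
Maximizing over 1, -2, -4, Player 2 chooses L. Subgame-perfect outcome: (T, L) with payoffs (7, 1).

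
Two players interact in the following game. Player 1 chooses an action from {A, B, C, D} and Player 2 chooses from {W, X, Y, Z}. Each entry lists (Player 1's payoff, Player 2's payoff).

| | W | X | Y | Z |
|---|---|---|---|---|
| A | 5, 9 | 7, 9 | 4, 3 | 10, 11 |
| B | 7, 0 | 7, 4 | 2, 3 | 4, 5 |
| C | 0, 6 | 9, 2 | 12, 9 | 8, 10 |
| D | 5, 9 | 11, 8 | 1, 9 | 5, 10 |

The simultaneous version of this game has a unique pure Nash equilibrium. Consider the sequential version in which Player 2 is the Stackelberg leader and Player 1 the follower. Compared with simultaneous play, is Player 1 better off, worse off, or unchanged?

Solve by backward induction (Player 2 leads).
- W → Player 1 plays B (best of 5, 7, 0, 5); Player 2 gets 0.
- X → Player 1 plays D (best of 7, 7, 9, 11); Player 2 gets 8.
- Y → Player 1 plays C (best of 4, 2, 12, 1); Player 2 gets 9.
- Z → Player 1 plays A (best of 10, 4, 8, 5); Player 2 gets 11.
Among 0, 8, 9, 11, the best is 11 at Z. Subgame-perfect outcome: (A, Z) with payoffs (10, 11).
Now find the simultaneous Nash equilibrium.
Player 1's best replies: W→B; X→D; Y→C; Z→A.
Player 2's best replies: A→Z; B→Z; C→Z; D→Z.
Only (A, Z) has each player best-responding; Nash payoffs (10, 11).
Player 1 earns 10 sequentially versus 10 at the Nash outcome: unchanged.

unchanged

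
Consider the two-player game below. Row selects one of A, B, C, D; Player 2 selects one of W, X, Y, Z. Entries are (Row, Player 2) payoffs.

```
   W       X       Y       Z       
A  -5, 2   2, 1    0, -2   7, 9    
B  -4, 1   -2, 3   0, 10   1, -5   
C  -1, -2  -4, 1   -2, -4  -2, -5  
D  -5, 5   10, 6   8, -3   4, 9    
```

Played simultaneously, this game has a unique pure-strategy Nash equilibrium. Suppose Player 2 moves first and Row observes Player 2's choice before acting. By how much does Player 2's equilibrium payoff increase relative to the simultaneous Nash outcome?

0

Backward induction with Player 2 moving first.
- W → Row plays C (best of -5, -4, -1, -5); Player 2 gets -2.
- X → Row plays D (best of 2, -2, -4, 10); Player 2 gets 6.
- Y → Row plays D (best of 0, 0, -2, 8); Player 2 gets -3.
- Z → Row plays A (best of 7, 1, -2, 4); Player 2 gets 9.
Maximizing over -2, 6, -3, 9, Player 2 chooses Z. Subgame-perfect outcome: (A, Z) with payoffs (7, 9).
For the simultaneous game, intersect best replies.
Row's best replies: W→C; X→D; Y→D; Z→A.
Player 2's best replies: A→Z; B→Y; C→X; D→Z.
The unique mutual best reply is (A, Z), giving (7, 9).
Player 2's commitment gain: 9 − 9 = 0.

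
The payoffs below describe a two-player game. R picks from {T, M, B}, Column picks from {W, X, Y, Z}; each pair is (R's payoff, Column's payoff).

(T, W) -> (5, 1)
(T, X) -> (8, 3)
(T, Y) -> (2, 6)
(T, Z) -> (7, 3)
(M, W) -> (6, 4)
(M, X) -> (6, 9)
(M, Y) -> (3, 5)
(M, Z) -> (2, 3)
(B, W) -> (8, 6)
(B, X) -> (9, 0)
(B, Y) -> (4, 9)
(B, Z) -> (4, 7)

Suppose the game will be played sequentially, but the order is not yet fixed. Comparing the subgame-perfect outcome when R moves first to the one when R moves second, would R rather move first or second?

If R leads: Column's best replies are T→Y, M→X, B→Y; R's induced payoffs 2, 6, 4; outcome (M, X), payoffs (6, 9).
If Column leads: R's best replies are W→B, X→B, Y→B, Z→T; Column's induced payoffs 6, 0, 9, 3; outcome (B, Y), payoffs (4, 9).
R gets 6 moving first and 4 moving second, so R prefers to move first.

first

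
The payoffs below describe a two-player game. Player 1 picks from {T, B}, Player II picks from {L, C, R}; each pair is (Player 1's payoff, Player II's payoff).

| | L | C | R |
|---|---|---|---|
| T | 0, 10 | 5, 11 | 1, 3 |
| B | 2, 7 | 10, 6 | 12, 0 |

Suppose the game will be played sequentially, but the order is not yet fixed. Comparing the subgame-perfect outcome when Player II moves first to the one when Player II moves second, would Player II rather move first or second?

second

If Player 1 leads: Player II's best replies are T→C, B→L; Player 1's induced payoffs 5, 2; outcome (T, C), payoffs (5, 11).
If Player II leads: Player 1's best replies are L→B, C→B, R→B; Player II's induced payoffs 7, 6, 0; outcome (B, L), payoffs (2, 7).
Player II gets 7 moving first and 11 moving second, so Player II prefers to move second.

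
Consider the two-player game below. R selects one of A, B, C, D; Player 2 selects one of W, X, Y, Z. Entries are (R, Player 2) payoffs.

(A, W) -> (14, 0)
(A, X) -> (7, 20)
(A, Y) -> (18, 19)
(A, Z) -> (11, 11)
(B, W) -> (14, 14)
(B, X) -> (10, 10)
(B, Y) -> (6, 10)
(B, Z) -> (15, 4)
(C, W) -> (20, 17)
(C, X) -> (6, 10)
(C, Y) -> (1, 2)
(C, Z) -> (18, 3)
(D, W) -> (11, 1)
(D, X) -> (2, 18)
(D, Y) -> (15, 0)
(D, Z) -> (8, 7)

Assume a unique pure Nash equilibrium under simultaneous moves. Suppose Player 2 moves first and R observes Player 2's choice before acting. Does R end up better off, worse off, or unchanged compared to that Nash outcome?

Work backward from R's decision.
- W → R plays C (best of 14, 14, 20, 11); Player 2 gets 17.
- X → R plays B (best of 7, 10, 6, 2); Player 2 gets 10.
- Y → R plays A (best of 18, 6, 1, 15); Player 2 gets 19.
- Z → R plays C (best of 11, 15, 18, 8); Player 2 gets 3.
Maximizing over 17, 10, 19, 3, Player 2 chooses Y. Subgame-perfect outcome: (A, Y) with payoffs (18, 19).
For the simultaneous game, intersect best replies.
R's best replies: W→C; X→B; Y→A; Z→C.
Player 2's best replies: A→X; B→W; C→W; D→X.
The unique mutual best reply is (C, W), giving (20, 17).
R earns 18 sequentially versus 20 at the Nash outcome: worse off.

worse off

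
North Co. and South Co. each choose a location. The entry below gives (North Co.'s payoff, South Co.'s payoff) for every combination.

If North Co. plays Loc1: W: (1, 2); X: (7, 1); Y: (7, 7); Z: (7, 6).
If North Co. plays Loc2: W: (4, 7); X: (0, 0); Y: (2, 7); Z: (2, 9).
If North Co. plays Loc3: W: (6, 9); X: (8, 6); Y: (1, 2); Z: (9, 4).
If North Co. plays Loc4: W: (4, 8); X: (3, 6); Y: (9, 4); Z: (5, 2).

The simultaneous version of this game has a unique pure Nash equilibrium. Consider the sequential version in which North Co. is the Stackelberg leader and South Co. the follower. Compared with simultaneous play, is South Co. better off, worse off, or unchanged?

worse off

South Co. best-responds to each possible North Co. move:
- Loc1: BR = Y, leader payoff 7.
- Loc2: BR = Z, leader payoff 2.
- Loc3: BR = W, leader payoff 6.
- Loc4: BR = W, leader payoff 4.
Among 7, 2, 6, 4, the best is 7 at Loc1. Subgame-perfect outcome: (Loc1, Y) with payoffs (7, 7).
Under simultaneous play:
North Co.'s best replies: W→Loc3; X→Loc3; Y→Loc4; Z→Loc3.
South Co.'s best replies: Loc1→Y; Loc2→Z; Loc3→W; Loc4→W.
Only (Loc3, W) has each player best-responding; Nash payoffs (6, 9).
South Co. earns 7 sequentially versus 9 at the Nash outcome: worse off.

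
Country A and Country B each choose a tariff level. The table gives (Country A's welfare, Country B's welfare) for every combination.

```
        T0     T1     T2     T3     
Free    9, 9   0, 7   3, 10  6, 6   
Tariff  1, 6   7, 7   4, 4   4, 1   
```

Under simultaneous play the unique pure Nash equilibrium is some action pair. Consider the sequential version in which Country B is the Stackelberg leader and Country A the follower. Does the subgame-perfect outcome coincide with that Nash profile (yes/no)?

no

Country A best-responds to each possible Country B move:
- T0 → Country A plays Free (best of 9, 1); Country B gets 9.
- T1 → Country A plays Tariff (best of 0, 7); Country B gets 7.
- T2 → Country A plays Tariff (best of 3, 4); Country B gets 4.
- T3 → Country A plays Free (best of 6, 4); Country B gets 6.
Maximizing over 9, 7, 4, 6, Country B chooses T0. Subgame-perfect outcome: (Free, T0) with payoffs (9, 9).
For the simultaneous game, intersect best replies.
Country A's best replies: T0→Free; T1→Tariff; T2→Tariff; T3→Free.
Country B's best replies: Free→T2; Tariff→T1.
Only (Tariff, T1) has each player best-responding; Nash payoffs (7, 7).
Sequential outcome (Free, T0) differs from the Nash profile (Tariff, T1).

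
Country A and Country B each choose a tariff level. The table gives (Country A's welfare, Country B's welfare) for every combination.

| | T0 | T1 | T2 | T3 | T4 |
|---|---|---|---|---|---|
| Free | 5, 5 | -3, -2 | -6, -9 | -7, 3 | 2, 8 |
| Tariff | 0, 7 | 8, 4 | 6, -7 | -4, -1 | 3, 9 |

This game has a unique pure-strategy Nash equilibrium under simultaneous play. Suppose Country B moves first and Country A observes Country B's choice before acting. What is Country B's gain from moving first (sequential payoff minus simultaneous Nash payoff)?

Backward induction with Country B moving first.
- T0 → Country A plays Free (best of 5, 0); Country B gets 5.
- T1 → Country A plays Tariff (best of -3, 8); Country B gets 4.
- T2 → Country A plays Tariff (best of -6, 6); Country B gets -7.
- T3 → Country A plays Tariff (best of -7, -4); Country B gets -1.
- T4 → Country A plays Tariff (best of 2, 3); Country B gets 9.
Country B's induced payoffs are 5, 4, -7, -1, 9, so Country B commits to T4. Subgame-perfect outcome: (Tariff, T4) with payoffs (3, 9).
Now find the simultaneous Nash equilibrium.
Country A's best replies: T0→Free; T1→Tariff; T2→Tariff; T3→Tariff; T4→Tariff.
Country B's best replies: Free→T4; Tariff→T4.
Only (Tariff, T4) has each player best-responding; Nash payoffs (3, 9).
Country B's commitment gain: 9 − 9 = 0.

0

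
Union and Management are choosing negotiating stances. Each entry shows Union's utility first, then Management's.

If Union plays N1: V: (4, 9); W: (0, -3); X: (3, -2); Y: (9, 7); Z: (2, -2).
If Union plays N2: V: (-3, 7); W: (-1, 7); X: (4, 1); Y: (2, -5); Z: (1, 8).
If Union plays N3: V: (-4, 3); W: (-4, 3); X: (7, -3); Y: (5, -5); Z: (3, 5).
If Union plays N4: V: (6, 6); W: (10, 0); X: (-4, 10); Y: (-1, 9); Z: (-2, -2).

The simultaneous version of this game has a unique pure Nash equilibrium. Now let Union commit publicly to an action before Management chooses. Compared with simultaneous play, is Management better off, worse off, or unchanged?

Work backward from Management's decision.
- N1: Management compares 9, -3, -2, 7, -2 and picks V; Union would get 4.
- N2: Management compares 7, 7, 1, -5, 8 and picks Z; Union would get 1.
- N3: Management compares 3, 3, -3, -5, 5 and picks Z; Union would get 3.
- N4: Management compares 6, 0, 10, 9, -2 and picks X; Union would get -4.
Union's induced payoffs are 4, 1, 3, -4, so Union commits to N1. Subgame-perfect outcome: (N1, V) with payoffs (4, 9).
Under simultaneous play:
Union's best replies: V→N4; W→N4; X→N3; Y→N1; Z→N3.
Management's best replies: N1→V; N2→Z; N3→Z; N4→X.
The unique mutual best reply is (N3, Z), giving (3, 5).
Management earns 9 sequentially versus 5 at the Nash outcome: better off.

better off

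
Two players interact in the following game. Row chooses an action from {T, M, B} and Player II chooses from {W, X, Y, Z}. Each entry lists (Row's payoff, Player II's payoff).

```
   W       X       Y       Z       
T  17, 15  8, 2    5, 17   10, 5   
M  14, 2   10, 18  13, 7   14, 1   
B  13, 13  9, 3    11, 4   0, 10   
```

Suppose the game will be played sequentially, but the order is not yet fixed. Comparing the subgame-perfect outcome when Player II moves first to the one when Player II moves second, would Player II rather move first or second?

first

If Row leads: Player II's best replies are T→Y, M→X, B→W; Row's induced payoffs 5, 10, 13; outcome (B, W), payoffs (13, 13).
If Player II leads: Row's best replies are W→T, X→M, Y→M, Z→M; Player II's induced payoffs 15, 18, 7, 1; outcome (M, X), payoffs (10, 18).
Player II gets 18 moving first and 13 moving second, so Player II prefers to move first.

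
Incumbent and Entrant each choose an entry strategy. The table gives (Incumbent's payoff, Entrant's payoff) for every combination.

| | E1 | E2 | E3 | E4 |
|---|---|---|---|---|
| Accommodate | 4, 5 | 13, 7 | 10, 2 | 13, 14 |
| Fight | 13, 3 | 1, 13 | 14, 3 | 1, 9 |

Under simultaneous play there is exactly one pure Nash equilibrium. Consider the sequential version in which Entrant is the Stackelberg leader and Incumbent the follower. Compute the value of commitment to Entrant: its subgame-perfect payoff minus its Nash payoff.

Work backward from Incumbent's decision.
- E1: BR = Fight, leader payoff 3.
- E2: BR = Accommodate, leader payoff 7.
- E3: BR = Fight, leader payoff 3.
- E4: BR = Accommodate, leader payoff 14.
Entrant's induced payoffs are 3, 7, 3, 14, so Entrant commits to E4. Subgame-perfect outcome: (Accommodate, E4) with payoffs (13, 14).
Under simultaneous play:
Incumbent's best replies: E1→Fight; E2→Accommodate; E3→Fight; E4→Accommodate.
Entrant's best replies: Accommodate→E4; Fight→E2.
The unique mutual best reply is (Accommodate, E4), giving (13, 14).
Entrant's commitment gain: 14 − 14 = 0.

0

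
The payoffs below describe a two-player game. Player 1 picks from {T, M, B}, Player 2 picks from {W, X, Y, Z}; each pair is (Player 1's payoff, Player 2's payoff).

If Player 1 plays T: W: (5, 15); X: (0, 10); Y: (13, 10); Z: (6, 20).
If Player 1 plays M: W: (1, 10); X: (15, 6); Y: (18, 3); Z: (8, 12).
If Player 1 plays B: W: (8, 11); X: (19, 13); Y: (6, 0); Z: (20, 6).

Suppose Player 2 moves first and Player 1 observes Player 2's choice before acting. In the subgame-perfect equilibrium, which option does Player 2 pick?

Work backward from Player 1's decision.
- W: BR = B, leader payoff 11.
- X: BR = B, leader payoff 13.
- Y: BR = M, leader payoff 3.
- Z: BR = B, leader payoff 6.
Player 2's induced payoffs are 11, 13, 3, 6, so Player 2 commits to X. Subgame-perfect outcome: (B, X) with payoffs (19, 13).

X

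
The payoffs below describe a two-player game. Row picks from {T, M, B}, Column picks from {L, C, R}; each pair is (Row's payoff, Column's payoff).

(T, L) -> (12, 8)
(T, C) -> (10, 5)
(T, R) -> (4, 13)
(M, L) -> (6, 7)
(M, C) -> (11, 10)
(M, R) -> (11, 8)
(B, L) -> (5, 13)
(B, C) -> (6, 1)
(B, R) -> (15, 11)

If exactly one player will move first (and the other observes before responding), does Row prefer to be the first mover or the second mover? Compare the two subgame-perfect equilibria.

If Row leads: Column's best replies are T→R, M→C, B→L; Row's induced payoffs 4, 11, 5; outcome (M, C), payoffs (11, 10).
If Column leads: Row's best replies are L→T, C→M, R→B; Column's induced payoffs 8, 10, 11; outcome (B, R), payoffs (15, 11).
Row gets 11 moving first and 15 moving second, so Row prefers to move second.

second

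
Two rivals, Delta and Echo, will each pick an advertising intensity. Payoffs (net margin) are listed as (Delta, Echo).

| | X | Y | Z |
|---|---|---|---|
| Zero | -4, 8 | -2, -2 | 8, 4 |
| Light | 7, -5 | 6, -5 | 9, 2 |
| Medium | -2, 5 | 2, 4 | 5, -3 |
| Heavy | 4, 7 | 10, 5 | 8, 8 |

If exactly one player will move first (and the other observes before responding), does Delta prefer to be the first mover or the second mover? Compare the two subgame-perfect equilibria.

If Delta leads: Echo's best replies are Zero→X, Light→Z, Medium→X, Heavy→Z; Delta's induced payoffs -4, 9, -2, 8; outcome (Light, Z), payoffs (9, 2).
If Echo leads: Delta's best replies are X→Light, Y→Heavy, Z→Light; Echo's induced payoffs -5, 5, 2; outcome (Heavy, Y), payoffs (10, 5).
Delta gets 9 moving first and 10 moving second, so Delta prefers to move second.

second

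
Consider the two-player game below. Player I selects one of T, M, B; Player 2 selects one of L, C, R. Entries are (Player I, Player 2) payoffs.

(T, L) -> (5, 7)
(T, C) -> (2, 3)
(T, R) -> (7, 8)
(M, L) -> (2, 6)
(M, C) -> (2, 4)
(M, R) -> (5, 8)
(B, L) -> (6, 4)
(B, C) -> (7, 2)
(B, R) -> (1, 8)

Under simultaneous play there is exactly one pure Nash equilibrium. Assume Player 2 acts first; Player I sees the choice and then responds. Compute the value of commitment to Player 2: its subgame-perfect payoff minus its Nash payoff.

Work backward from Player I's decision.
- L: BR = B, leader payoff 4.
- C: BR = B, leader payoff 2.
- R: BR = T, leader payoff 8.
Player 2's induced payoffs are 4, 2, 8, so Player 2 commits to R. Subgame-perfect outcome: (T, R) with payoffs (7, 8).
For the simultaneous game, intersect best replies.
Player I's best replies: L→B; C→B; R→T.
Player 2's best replies: T→R; M→R; B→R.
The unique mutual best reply is (T, R), giving (7, 8).
Player 2's commitment gain: 8 − 8 = 0.

0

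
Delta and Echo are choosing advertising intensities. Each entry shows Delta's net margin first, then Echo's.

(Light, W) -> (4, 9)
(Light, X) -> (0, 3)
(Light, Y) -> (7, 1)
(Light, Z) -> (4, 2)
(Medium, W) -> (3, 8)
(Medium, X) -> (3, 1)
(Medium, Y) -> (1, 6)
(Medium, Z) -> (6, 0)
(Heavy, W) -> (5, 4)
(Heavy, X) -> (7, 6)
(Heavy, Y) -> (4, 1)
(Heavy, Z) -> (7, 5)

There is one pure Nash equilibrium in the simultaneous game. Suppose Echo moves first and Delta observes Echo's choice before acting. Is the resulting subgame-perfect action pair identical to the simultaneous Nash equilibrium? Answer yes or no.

yes

Work backward from Delta's decision.
- W → Delta plays Heavy (best of 4, 3, 5); Echo gets 4.
- X → Delta plays Heavy (best of 0, 3, 7); Echo gets 6.
- Y → Delta plays Light (best of 7, 1, 4); Echo gets 1.
- Z → Delta plays Heavy (best of 4, 6, 7); Echo gets 5.
Maximizing over 4, 6, 1, 5, Echo chooses X. Subgame-perfect outcome: (Heavy, X) with payoffs (7, 6).
For the simultaneous game, intersect best replies.
Delta's best replies: W→Heavy; X→Heavy; Y→Light; Z→Heavy.
Echo's best replies: Light→W; Medium→W; Heavy→X.
The unique mutual best reply is (Heavy, X), giving (7, 6).
Sequential outcome (Heavy, X) coincides with the Nash profile (Heavy, X).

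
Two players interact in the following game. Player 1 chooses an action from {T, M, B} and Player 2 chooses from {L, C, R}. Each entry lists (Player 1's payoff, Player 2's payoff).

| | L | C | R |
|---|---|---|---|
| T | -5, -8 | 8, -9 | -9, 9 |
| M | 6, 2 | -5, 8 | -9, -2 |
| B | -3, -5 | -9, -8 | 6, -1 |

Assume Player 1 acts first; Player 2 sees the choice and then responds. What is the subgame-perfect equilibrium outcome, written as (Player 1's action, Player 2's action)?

(B, R)

Backward induction with Player 1 moving first.
- T: Player 2 compares -8, -9, 9 and picks R; Player 1 would get -9.
- M: Player 2 compares 2, 8, -2 and picks C; Player 1 would get -5.
- B: Player 2 compares -5, -8, -1 and picks R; Player 1 would get 6.
Maximizing over -9, -5, 6, Player 1 chooses B. Subgame-perfect outcome: (B, R) with payoffs (6, -1).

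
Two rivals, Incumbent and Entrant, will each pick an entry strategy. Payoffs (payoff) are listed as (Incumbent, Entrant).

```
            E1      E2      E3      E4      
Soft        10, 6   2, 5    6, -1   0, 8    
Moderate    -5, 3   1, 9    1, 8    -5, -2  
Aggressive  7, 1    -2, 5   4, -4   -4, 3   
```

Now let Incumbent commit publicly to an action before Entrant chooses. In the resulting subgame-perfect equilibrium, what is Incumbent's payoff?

1

Work backward from Entrant's decision.
- Soft → Entrant plays E4 (best of 6, 5, -1, 8); Incumbent gets 0.
- Moderate → Entrant plays E2 (best of 3, 9, 8, -2); Incumbent gets 1.
- Aggressive → Entrant plays E2 (best of 1, 5, -4, 3); Incumbent gets -2.
Incumbent's induced payoffs are 0, 1, -2, so Incumbent commits to Moderate. Subgame-perfect outcome: (Moderate, E2) with payoffs (1, 9).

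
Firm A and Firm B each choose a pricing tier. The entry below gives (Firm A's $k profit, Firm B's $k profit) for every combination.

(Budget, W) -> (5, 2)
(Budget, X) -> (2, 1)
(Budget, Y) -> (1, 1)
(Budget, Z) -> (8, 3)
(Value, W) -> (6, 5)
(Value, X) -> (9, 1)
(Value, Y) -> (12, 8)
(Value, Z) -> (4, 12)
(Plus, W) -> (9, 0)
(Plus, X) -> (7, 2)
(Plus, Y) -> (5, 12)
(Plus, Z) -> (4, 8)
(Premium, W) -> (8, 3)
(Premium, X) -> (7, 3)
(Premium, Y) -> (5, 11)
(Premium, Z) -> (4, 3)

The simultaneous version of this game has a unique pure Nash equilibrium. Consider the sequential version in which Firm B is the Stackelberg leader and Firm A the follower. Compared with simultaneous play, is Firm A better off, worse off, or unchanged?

better off

Backward induction with Firm B moving first.
- W → Firm A plays Plus (best of 5, 6, 9, 8); Firm B gets 0.
- X → Firm A plays Value (best of 2, 9, 7, 7); Firm B gets 1.
- Y → Firm A plays Value (best of 1, 12, 5, 5); Firm B gets 8.
- Z → Firm A plays Budget (best of 8, 4, 4, 4); Firm B gets 3.
Among 0, 1, 8, 3, the best is 8 at Y. Subgame-perfect outcome: (Value, Y) with payoffs (12, 8).
For the simultaneous game, intersect best replies.
Firm A's best replies: W→Plus; X→Value; Y→Value; Z→Budget.
Firm B's best replies: Budget→Z; Value→Z; Plus→Y; Premium→Y.
Only (Budget, Z) has each player best-responding; Nash payoffs (8, 3).
Firm A earns 12 sequentially versus 8 at the Nash outcome: better off.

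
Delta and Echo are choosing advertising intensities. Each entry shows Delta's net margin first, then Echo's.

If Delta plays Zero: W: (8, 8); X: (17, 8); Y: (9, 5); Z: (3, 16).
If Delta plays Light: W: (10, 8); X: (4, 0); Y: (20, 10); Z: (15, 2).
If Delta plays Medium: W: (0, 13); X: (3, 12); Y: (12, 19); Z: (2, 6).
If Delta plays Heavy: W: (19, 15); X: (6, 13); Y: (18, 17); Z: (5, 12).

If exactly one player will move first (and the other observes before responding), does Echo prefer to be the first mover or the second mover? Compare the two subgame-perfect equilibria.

first

If Delta leads: Echo's best replies are Zero→Z, Light→Y, Medium→Y, Heavy→Y; Delta's induced payoffs 3, 20, 12, 18; outcome (Light, Y), payoffs (20, 10).
If Echo leads: Delta's best replies are W→Heavy, X→Zero, Y→Light, Z→Light; Echo's induced payoffs 15, 8, 10, 2; outcome (Heavy, W), payoffs (19, 15).
Echo gets 15 moving first and 10 moving second, so Echo prefers to move first.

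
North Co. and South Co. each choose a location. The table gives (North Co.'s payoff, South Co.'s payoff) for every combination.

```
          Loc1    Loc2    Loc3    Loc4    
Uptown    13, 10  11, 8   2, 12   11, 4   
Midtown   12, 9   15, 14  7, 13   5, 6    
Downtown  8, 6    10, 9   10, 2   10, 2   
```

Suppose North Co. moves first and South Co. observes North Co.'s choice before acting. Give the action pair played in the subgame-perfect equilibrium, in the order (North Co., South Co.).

(Midtown, Loc2)

Backward induction with North Co. moving first.
- Uptown: BR = Loc3, leader payoff 2.
- Midtown: BR = Loc2, leader payoff 15.
- Downtown: BR = Loc2, leader payoff 10.
Among 2, 15, 10, the best is 15 at Midtown. Subgame-perfect outcome: (Midtown, Loc2) with payoffs (15, 14).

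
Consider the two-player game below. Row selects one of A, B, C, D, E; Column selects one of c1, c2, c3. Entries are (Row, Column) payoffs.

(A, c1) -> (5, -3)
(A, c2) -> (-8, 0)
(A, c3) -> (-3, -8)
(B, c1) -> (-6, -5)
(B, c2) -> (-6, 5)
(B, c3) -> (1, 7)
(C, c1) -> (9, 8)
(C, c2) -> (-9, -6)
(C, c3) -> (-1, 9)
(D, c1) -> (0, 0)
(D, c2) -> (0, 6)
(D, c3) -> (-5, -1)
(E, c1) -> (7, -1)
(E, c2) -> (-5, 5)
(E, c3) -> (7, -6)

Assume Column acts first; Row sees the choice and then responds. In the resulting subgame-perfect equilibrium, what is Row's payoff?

Solve by backward induction (Column leads).
- c1: Row compares 5, -6, 9, 0, 7 and picks C; Column would get 8.
- c2: Row compares -8, -6, -9, 0, -5 and picks D; Column would get 6.
- c3: Row compares -3, 1, -1, -5, 7 and picks E; Column would get -6.
Maximizing over 8, 6, -6, Column chooses c1. Subgame-perfect outcome: (C, c1) with payoffs (9, 8).

9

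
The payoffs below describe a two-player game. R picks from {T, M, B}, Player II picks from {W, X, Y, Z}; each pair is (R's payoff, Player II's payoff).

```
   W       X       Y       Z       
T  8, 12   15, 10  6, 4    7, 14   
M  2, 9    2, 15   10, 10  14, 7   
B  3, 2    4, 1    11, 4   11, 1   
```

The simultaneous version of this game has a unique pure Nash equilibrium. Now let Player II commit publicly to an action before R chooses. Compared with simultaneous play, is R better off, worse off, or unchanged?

worse off

Solve by backward induction (Player II leads).
- W: BR = T, leader payoff 12.
- X: BR = T, leader payoff 10.
- Y: BR = B, leader payoff 4.
- Z: BR = M, leader payoff 7.
Among 12, 10, 4, 7, the best is 12 at W. Subgame-perfect outcome: (T, W) with payoffs (8, 12).
Under simultaneous play:
R's best replies: W→T; X→T; Y→B; Z→M.
Player II's best replies: T→Z; M→X; B→Y.
The unique mutual best reply is (B, Y), giving (11, 4).
R earns 8 sequentially versus 11 at the Nash outcome: worse off.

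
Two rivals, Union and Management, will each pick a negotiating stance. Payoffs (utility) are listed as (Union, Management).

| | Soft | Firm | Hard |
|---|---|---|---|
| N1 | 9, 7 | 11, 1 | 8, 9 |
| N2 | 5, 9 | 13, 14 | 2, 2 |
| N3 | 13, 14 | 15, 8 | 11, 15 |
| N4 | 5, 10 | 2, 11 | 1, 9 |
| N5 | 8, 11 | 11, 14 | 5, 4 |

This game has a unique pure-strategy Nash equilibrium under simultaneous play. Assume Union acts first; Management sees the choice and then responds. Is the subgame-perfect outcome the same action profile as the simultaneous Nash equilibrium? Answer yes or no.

Management best-responds to each possible Union move:
- N1: Management compares 7, 1, 9 and picks Hard; Union would get 8.
- N2: Management compares 9, 14, 2 and picks Firm; Union would get 13.
- N3: Management compares 14, 8, 15 and picks Hard; Union would get 11.
- N4: Management compares 10, 11, 9 and picks Firm; Union would get 2.
- N5: Management compares 11, 14, 4 and picks Firm; Union would get 11.
Maximizing over 8, 13, 11, 2, 11, Union chooses N2. Subgame-perfect outcome: (N2, Firm) with payoffs (13, 14).
For the simultaneous game, intersect best replies.
Union's best replies: Soft→N3; Firm→N3; Hard→N3.
Management's best replies: N1→Hard; N2→Firm; N3→Hard; N4→Firm; N5→Firm.
Only (N3, Hard) has each player best-responding; Nash payoffs (11, 15).
Sequential outcome (N2, Firm) differs from the Nash profile (N3, Hard).

no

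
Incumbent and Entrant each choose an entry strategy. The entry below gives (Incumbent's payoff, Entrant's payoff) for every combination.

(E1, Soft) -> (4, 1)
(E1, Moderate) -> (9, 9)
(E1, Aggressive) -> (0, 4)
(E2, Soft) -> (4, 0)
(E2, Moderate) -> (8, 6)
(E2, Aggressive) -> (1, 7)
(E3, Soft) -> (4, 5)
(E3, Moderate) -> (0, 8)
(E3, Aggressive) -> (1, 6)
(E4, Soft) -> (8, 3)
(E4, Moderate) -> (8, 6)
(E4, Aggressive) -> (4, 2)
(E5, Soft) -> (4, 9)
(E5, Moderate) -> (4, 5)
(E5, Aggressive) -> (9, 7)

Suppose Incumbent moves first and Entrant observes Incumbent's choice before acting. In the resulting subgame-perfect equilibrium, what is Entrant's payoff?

Backward induction with Incumbent moving first.
- E1: Entrant compares 1, 9, 4 and picks Moderate; Incumbent would get 9.
- E2: Entrant compares 0, 6, 7 and picks Aggressive; Incumbent would get 1.
- E3: Entrant compares 5, 8, 6 and picks Moderate; Incumbent would get 0.
- E4: Entrant compares 3, 6, 2 and picks Moderate; Incumbent would get 8.
- E5: Entrant compares 9, 5, 7 and picks Soft; Incumbent would get 4.
Among 9, 1, 0, 8, 4, the best is 9 at E1. Subgame-perfect outcome: (E1, Moderate) with payoffs (9, 9).

9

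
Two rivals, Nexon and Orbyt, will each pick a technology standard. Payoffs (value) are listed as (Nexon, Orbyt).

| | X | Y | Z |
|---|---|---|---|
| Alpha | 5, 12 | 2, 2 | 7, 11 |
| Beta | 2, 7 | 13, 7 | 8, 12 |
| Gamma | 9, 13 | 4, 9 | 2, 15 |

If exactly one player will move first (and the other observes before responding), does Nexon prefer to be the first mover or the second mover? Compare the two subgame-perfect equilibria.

second

If Nexon leads: Orbyt's best replies are Alpha→X, Beta→Z, Gamma→Z; Nexon's induced payoffs 5, 8, 2; outcome (Beta, Z), payoffs (8, 12).
If Orbyt leads: Nexon's best replies are X→Gamma, Y→Beta, Z→Beta; Orbyt's induced payoffs 13, 7, 12; outcome (Gamma, X), payoffs (9, 13).
Nexon gets 8 moving first and 9 moving second, so Nexon prefers to move second.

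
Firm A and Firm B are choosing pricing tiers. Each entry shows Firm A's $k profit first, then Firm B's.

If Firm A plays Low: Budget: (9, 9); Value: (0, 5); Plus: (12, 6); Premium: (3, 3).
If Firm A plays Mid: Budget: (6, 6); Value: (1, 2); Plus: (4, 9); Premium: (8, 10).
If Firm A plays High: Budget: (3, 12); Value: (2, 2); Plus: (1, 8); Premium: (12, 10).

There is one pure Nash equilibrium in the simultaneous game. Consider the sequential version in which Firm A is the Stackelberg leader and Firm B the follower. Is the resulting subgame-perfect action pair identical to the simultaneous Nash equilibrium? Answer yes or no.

Backward induction with Firm A moving first.
- Low: Firm B compares 9, 5, 6, 3 and picks Budget; Firm A would get 9.
- Mid: Firm B compares 6, 2, 9, 10 and picks Premium; Firm A would get 8.
- High: Firm B compares 12, 2, 8, 10 and picks Budget; Firm A would get 3.
Among 9, 8, 3, the best is 9 at Low. Subgame-perfect outcome: (Low, Budget) with payoffs (9, 9).
Under simultaneous play:
Firm A's best replies: Budget→Low; Value→High; Plus→Low; Premium→High.
Firm B's best replies: Low→Budget; Mid→Premium; High→Budget.
The unique mutual best reply is (Low, Budget), giving (9, 9).
Sequential outcome (Low, Budget) coincides with the Nash profile (Low, Budget).

yes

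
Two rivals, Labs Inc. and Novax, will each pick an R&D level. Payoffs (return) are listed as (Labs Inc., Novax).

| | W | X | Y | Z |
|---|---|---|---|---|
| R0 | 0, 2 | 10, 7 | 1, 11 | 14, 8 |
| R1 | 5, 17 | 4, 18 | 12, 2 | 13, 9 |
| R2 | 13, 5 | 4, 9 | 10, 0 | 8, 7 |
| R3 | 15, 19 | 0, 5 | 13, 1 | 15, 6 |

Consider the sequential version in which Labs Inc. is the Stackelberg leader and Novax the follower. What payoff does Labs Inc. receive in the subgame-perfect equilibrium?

15

Solve by backward induction (Labs Inc. leads).
- R0: BR = Y, leader payoff 1.
- R1: BR = X, leader payoff 4.
- R2: BR = X, leader payoff 4.
- R3: BR = W, leader payoff 15.
Labs Inc.'s induced payoffs are 1, 4, 4, 15, so Labs Inc. commits to R3. Subgame-perfect outcome: (R3, W) with payoffs (15, 19).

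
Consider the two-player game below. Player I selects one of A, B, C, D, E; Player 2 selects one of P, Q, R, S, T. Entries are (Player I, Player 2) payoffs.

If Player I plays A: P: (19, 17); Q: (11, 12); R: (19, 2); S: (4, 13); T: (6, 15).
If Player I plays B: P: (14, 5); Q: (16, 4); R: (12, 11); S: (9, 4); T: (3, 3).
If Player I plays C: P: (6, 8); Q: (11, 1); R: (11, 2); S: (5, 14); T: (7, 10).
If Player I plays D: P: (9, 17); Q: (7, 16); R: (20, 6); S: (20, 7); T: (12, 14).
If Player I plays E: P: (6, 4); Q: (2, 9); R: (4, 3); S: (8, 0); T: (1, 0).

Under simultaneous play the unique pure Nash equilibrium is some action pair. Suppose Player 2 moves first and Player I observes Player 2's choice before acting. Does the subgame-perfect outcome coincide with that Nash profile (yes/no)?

Solve by backward induction (Player 2 leads).
- P: Player I compares 19, 14, 6, 9, 6 and picks A; Player 2 would get 17.
- Q: Player I compares 11, 16, 11, 7, 2 and picks B; Player 2 would get 4.
- R: Player I compares 19, 12, 11, 20, 4 and picks D; Player 2 would get 6.
- S: Player I compares 4, 9, 5, 20, 8 and picks D; Player 2 would get 7.
- T: Player I compares 6, 3, 7, 12, 1 and picks D; Player 2 would get 14.
Maximizing over 17, 4, 6, 7, 14, Player 2 chooses P. Subgame-perfect outcome: (A, P) with payoffs (19, 17).
For the simultaneous game, intersect best replies.
Player I's best replies: P→A; Q→B; R→D; S→D; T→D.
Player 2's best replies: A→P; B→R; C→S; D→P; E→Q.
The unique mutual best reply is (A, P), giving (19, 17).
Sequential outcome (A, P) coincides with the Nash profile (A, P).

yes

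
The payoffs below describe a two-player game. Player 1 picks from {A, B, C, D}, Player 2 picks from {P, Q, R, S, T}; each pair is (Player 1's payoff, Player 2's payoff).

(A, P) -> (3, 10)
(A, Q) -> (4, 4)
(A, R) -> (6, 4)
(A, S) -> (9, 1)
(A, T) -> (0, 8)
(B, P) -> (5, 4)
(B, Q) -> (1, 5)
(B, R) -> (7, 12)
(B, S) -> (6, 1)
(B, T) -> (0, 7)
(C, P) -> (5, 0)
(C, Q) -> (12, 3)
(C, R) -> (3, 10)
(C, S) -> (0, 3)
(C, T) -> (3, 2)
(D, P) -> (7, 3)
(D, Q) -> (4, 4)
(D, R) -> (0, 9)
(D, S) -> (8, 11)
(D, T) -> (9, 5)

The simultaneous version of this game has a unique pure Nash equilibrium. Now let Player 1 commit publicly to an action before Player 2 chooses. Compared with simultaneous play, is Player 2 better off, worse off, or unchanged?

Work backward from Player 2's decision.
- A: BR = P, leader payoff 3.
- B: BR = R, leader payoff 7.
- C: BR = R, leader payoff 3.
- D: BR = S, leader payoff 8.
Maximizing over 3, 7, 3, 8, Player 1 chooses D. Subgame-perfect outcome: (D, S) with payoffs (8, 11).
Now find the simultaneous Nash equilibrium.
Player 1's best replies: P→D; Q→C; R→B; S→A; T→D.
Player 2's best replies: A→P; B→R; C→R; D→S.
Only (B, R) has each player best-responding; Nash payoffs (7, 12).
Player 2 earns 11 sequentially versus 12 at the Nash outcome: worse off.

worse off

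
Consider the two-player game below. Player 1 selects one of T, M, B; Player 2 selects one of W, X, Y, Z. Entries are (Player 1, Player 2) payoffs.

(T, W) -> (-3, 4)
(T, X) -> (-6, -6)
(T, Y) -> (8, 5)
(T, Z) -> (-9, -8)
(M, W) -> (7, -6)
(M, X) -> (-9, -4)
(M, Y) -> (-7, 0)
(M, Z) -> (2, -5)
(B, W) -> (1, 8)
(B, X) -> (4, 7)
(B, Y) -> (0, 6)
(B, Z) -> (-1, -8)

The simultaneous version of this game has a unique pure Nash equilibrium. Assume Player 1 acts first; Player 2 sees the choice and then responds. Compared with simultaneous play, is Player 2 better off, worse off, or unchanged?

unchanged

Work backward from Player 2's decision.
- T → Player 2 plays Y (best of 4, -6, 5, -8); Player 1 gets 8.
- M → Player 2 plays Y (best of -6, -4, 0, -5); Player 1 gets -7.
- B → Player 2 plays W (best of 8, 7, 6, -8); Player 1 gets 1.
Maximizing over 8, -7, 1, Player 1 chooses T. Subgame-perfect outcome: (T, Y) with payoffs (8, 5).
Under simultaneous play:
Player 1's best replies: W→M; X→B; Y→T; Z→M.
Player 2's best replies: T→Y; M→Y; B→W.
Only (T, Y) has each player best-responding; Nash payoffs (8, 5).
Player 2 earns 5 sequentially versus 5 at the Nash outcome: unchanged.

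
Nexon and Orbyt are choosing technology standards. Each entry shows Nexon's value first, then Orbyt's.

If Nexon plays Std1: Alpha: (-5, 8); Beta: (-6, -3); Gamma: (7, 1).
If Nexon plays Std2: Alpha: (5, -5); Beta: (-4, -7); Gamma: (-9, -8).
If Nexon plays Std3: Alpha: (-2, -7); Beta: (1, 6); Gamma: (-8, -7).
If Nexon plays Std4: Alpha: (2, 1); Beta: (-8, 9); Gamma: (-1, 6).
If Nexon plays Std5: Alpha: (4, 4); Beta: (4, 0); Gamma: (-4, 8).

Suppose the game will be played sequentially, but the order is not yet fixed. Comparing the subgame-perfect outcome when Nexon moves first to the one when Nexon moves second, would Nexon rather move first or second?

second

If Nexon leads: Orbyt's best replies are Std1→Alpha, Std2→Alpha, Std3→Beta, Std4→Beta, Std5→Gamma; Nexon's induced payoffs -5, 5, 1, -8, -4; outcome (Std2, Alpha), payoffs (5, -5).
If Orbyt leads: Nexon's best replies are Alpha→Std2, Beta→Std5, Gamma→Std1; Orbyt's induced payoffs -5, 0, 1; outcome (Std1, Gamma), payoffs (7, 1).
Nexon gets 5 moving first and 7 moving second, so Nexon prefers to move second.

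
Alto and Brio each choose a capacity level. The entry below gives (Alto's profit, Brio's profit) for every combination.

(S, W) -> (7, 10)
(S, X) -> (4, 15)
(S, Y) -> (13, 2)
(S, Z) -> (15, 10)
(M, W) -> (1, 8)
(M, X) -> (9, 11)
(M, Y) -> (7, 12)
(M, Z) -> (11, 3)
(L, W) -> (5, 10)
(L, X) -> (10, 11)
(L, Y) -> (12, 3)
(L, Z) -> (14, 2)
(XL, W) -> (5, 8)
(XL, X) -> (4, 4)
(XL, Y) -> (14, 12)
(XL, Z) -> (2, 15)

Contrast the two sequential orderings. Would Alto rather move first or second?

If Alto leads: Brio's best replies are S→X, M→Y, L→X, XL→Z; Alto's induced payoffs 4, 7, 10, 2; outcome (L, X), payoffs (10, 11).
If Brio leads: Alto's best replies are W→S, X→L, Y→XL, Z→S; Brio's induced payoffs 10, 11, 12, 10; outcome (XL, Y), payoffs (14, 12).
Alto gets 10 moving first and 14 moving second, so Alto prefers to move second.

second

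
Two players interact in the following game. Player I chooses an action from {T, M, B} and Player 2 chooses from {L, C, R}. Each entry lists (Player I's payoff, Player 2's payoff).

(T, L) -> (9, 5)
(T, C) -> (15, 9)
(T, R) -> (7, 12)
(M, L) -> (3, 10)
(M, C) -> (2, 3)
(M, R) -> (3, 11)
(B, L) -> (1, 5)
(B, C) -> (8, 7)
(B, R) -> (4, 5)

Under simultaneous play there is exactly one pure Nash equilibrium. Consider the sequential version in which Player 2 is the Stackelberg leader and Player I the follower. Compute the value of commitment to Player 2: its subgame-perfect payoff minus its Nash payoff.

0

Backward induction with Player 2 moving first.
- L: BR = T, leader payoff 5.
- C: BR = T, leader payoff 9.
- R: BR = T, leader payoff 12.
Player 2's induced payoffs are 5, 9, 12, so Player 2 commits to R. Subgame-perfect outcome: (T, R) with payoffs (7, 12).
For the simultaneous game, intersect best replies.
Player I's best replies: L→T; C→T; R→T.
Player 2's best replies: T→R; M→R; B→C.
Only (T, R) has each player best-responding; Nash payoffs (7, 12).
Player 2's commitment gain: 12 − 12 = 0.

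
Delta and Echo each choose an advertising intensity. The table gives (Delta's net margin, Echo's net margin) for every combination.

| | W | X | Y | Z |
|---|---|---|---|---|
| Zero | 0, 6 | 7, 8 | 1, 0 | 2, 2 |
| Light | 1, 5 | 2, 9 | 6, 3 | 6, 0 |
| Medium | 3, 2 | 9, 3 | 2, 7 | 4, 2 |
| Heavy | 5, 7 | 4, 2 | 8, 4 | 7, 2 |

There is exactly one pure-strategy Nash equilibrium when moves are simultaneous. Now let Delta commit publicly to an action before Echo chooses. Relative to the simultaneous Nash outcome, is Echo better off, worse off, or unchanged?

Solve by backward induction (Delta leads).
- Zero: Echo compares 6, 8, 0, 2 and picks X; Delta would get 7.
- Light: Echo compares 5, 9, 3, 0 and picks X; Delta would get 2.
- Medium: Echo compares 2, 3, 7, 2 and picks Y; Delta would get 2.
- Heavy: Echo compares 7, 2, 4, 2 and picks W; Delta would get 5.
Delta's induced payoffs are 7, 2, 2, 5, so Delta commits to Zero. Subgame-perfect outcome: (Zero, X) with payoffs (7, 8).
Under simultaneous play:
Delta's best replies: W→Heavy; X→Medium; Y→Heavy; Z→Heavy.
Echo's best replies: Zero→X; Light→X; Medium→Y; Heavy→W.
The unique mutual best reply is (Heavy, W), giving (5, 7).
Echo earns 8 sequentially versus 7 at the Nash outcome: better off.

better off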